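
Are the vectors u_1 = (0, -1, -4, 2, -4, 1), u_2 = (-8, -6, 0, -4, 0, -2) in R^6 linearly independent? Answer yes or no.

Form the matrix with these vectors as rows and row reduce.
Swap R1 ↔ R2
2 nonzero rows, so the 2 vectors span a space of dimension 2.
Since 2 = 2, the vectors are linearly independent.

yes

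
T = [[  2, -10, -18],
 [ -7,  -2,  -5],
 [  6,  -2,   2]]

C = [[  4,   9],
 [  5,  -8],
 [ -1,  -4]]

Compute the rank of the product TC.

First compute TC:
[[-24, 170],
 [-33, -27],
 [ 12,  62]]
Now row reduce the product.
R2 ← R2 − (11/8)·R1: [0, -1043/4]
R3 ← R3 + (1/2)·R1: [0, 147]
R3 ← R3 + (84/149)·R2: [0, 0]
2 nonzero rows, so rank(TC) = 2.

2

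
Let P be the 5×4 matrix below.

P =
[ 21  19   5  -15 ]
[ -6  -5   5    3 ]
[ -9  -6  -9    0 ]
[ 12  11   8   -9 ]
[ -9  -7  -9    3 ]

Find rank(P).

Row reduce to echelon form.
R2 ← R2 + (2/7)·R1: [0, 3/7, 45/7, -9/7]
R3 ← R3 + (3/7)·R1: [0, 15/7, -48/7, -45/7]
R4 ← R4 − (4/7)·R1: [0, 1/7, 36/7, -3/7]
R5 ← R5 + (3/7)·R1: [0, 8/7, -48/7, -24/7]
R3 ← R3 − (5)·R2: [0, 0, -39, 0]
R4 ← R4 − (1/3)·R2: [0, 0, 3, 0]
R5 ← R5 − (8/3)·R2: [0, 0, -24, 0]
R4 ← R4 + (1/13)·R3: [0, 0, 0, 0]
R5 ← R5 − (8/13)·R3: [0, 0, 0, 0]
Echelon form has 3 nonzero rows, so rank(P) = 3.

3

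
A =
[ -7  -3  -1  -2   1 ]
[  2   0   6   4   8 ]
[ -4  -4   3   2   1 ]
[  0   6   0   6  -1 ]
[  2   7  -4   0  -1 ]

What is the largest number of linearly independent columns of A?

4

Row reduce to echelon form.
R2 ← R2 + (2/7)·R1: [0, -6/7, 40/7, 24/7, 58/7]
R3 ← R3 − (4/7)·R1: [0, -16/7, 25/7, 22/7, 3/7]
R5 ← R5 + (2/7)·R1: [0, 43/7, -30/7, -4/7, -5/7]
R3 ← R3 − (8/3)·R2: [0, 0, -35/3, -6, -65/3]
R4 ← R4 + (7)·R2: [0, 0, 40, 30, 57]
R5 ← R5 + (43/6)·R2: [0, 0, 110/3, 24, 176/3]
R4 ← R4 + (24/7)·R3: [0, 0, 0, 66/7, -121/7]
R5 ← R5 + (22/7)·R3: [0, 0, 0, 36/7, -66/7]
R5 ← R5 − (6/11)·R4: [0, 0, 0, 0, 0]
Echelon form has 4 nonzero rows, so rank(A) = 4.
The rank gives the maximum number of linearly independent columns: 4.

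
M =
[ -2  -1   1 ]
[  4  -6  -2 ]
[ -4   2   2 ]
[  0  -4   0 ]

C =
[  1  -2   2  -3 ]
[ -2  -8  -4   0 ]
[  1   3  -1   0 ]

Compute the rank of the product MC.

2

First compute MC:
[[  1,  15,  -1,   6],
 [ 14,  34,  34, -12],
 [ -6,  -2, -18,  12],
 [  8,  32,  16,   0]]
Now row reduce the product.
R2 ← R2 − (14)·R1: [0, -176, 48, -96]
R3 ← R3 + (6)·R1: [0, 88, -24, 48]
R4 ← R4 − (8)·R1: [0, -88, 24, -48]
R3 ← R3 + (1/2)·R2: [0, 0, 0, 0]
R4 ← R4 − (1/2)·R2: [0, 0, 0, 0]
2 nonzero rows, so rank(MC) = 2.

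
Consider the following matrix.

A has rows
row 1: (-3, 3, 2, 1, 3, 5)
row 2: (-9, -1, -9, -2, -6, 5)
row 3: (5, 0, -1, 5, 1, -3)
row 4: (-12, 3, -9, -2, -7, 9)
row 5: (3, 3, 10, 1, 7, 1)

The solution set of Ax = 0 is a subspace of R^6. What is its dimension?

Row reduce to echelon form.
R2 ← R2 − (3)·R1: [0, -10, -15, -5, -15, -10]
R3 ← R3 + (5/3)·R1: [0, 5, 7/3, 20/3, 6, 16/3]
R4 ← R4 − (4)·R1: [0, -9, -17, -6, -19, -11]
R5 ← R5 + R1: [0, 6, 12, 2, 10, 6]
R3 ← R3 + (1/2)·R2: [0, 0, -31/6, 25/6, -3/2, 1/3]
R4 ← R4 − (9/10)·R2: [0, 0, -7/2, -3/2, -11/2, -2]
R5 ← R5 + (3/5)·R2: [0, 0, 3, -1, 1, 0]
R4 ← R4 − (21/31)·R3: [0, 0, 0, -134/31, -139/31, -69/31]
R5 ← R5 + (18/31)·R3: [0, 0, 0, 44/31, 4/31, 6/31]
R5 ← R5 + (22/67)·R4: [0, 0, 0, 0, -90/67, -36/67]
5 nonzero rows, so rank(A) = 5.
A has 6 columns; by rank–nullity, nullity = 6 − 5 = 1.

1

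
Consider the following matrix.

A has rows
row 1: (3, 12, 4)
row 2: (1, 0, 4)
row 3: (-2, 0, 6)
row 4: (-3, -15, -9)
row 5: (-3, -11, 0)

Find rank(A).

Row reduce to echelon form.
R2 ← R2 − (1/3)·R1: [0, -4, 8/3]
R3 ← R3 + (2/3)·R1: [0, 8, 26/3]
R4 ← R4 + R1: [0, -3, -5]
R5 ← R5 + R1: [0, 1, 4]
R3 ← R3 + (2)·R2: [0, 0, 14]
R4 ← R4 − (3/4)·R2: [0, 0, -7]
R5 ← R5 + (1/4)·R2: [0, 0, 14/3]
R4 ← R4 + (1/2)·R3: [0, 0, 0]
R5 ← R5 − (1/3)·R3: [0, 0, 0]
Echelon form has 3 nonzero rows, so rank(A) = 3.

3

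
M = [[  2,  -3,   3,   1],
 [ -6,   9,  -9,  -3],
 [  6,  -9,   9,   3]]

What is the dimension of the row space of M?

Row reduce to echelon form.
R2 ← R2 + (3)·R1: [0, 0, 0, 0]
R3 ← R3 − (3)·R1: [0, 0, 0, 0]
Echelon form has 1 nonzero row, so rank(M) = 1.
The row space has dimension equal to the rank: 1.

1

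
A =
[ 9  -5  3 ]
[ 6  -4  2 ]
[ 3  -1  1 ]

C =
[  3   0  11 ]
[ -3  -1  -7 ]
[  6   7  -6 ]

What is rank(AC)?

First compute AC:
[[ 60,  26, 116],
 [ 42,  18,  82],
 [ 18,   8,  34]]
Now row reduce the product.
R2 ← R2 − (7/10)·R1: [0, -1/5, 4/5]
R3 ← R3 − (3/10)·R1: [0, 1/5, -4/5]
R3 ← R3 + R2: [0, 0, 0]
2 nonzero rows, so rank(AC) = 2.

2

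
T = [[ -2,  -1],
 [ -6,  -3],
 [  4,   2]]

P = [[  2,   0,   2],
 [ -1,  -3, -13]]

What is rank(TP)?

1

First compute TP:
[[ -3,   3,   9],
 [ -9,   9,  27],
 [  6,  -6, -18]]
Now row reduce the product.
R2 ← R2 − (3)·R1: [0, 0, 0]
R3 ← R3 + (2)·R1: [0, 0, 0]
1 nonzero row, so rank(TP) = 1.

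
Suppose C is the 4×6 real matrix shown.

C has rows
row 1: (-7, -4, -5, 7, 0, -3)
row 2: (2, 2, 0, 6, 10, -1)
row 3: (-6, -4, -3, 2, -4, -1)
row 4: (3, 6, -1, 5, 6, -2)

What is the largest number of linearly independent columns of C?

4

Row reduce to echelon form.
R2 ← R2 + (2/7)·R1: [0, 6/7, -10/7, 8, 10, -13/7]
R3 ← R3 − (6/7)·R1: [0, -4/7, 9/7, -4, -4, 11/7]
R4 ← R4 + (3/7)·R1: [0, 30/7, -22/7, 8, 6, -23/7]
R3 ← R3 + (2/3)·R2: [0, 0, 1/3, 4/3, 8/3, 1/3]
R4 ← R4 − (5)·R2: [0, 0, 4, -32, -44, 6]
R4 ← R4 − (12)·R3: [0, 0, 0, -48, -76, 2]
Echelon form has 4 nonzero rows, so rank(C) = 4.
The rank gives the maximum number of linearly independent columns: 4.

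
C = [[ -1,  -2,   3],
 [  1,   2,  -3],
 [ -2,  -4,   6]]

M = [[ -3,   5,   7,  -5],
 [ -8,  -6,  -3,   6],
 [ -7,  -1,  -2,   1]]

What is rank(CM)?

1

First compute CM:
[[ -2,   4,  -7,  -4],
 [  2,  -4,   7,   4],
 [ -4,   8, -14,  -8]]
Now row reduce the product.
R2 ← R2 + R1: [0, 0, 0, 0]
R3 ← R3 − (2)·R1: [0, 0, 0, 0]
1 nonzero row, so rank(CM) = 1.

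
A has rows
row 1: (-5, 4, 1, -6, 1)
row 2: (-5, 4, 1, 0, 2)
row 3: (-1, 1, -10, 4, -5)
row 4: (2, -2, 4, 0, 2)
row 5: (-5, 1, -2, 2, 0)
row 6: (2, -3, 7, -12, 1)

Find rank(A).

Row reduce to echelon form.
R2 ← R2 − R1: [0, 0, 0, 6, 1]
R3 ← R3 − (1/5)·R1: [0, 1/5, -51/5, 26/5, -26/5]
R4 ← R4 + (2/5)·R1: [0, -2/5, 22/5, -12/5, 12/5]
R5 ← R5 − R1: [0, -3, -3, 8, -1]
R6 ← R6 + (2/5)·R1: [0, -7/5, 37/5, -72/5, 7/5]
Swap R2 ↔ R3
R4 ← R4 + (2)·R2: [0, 0, -16, 8, -8]
R5 ← R5 + (15)·R2: [0, 0, -156, 86, -79]
R6 ← R6 + (7)·R2: [0, 0, -64, 22, -35]
Swap R3 ↔ R4
R5 ← R5 − (39/4)·R3: [0, 0, 0, 8, -1]
R6 ← R6 − (4)·R3: [0, 0, 0, -10, -3]
R5 ← R5 − (4/3)·R4: [0, 0, 0, 0, -7/3]
R6 ← R6 + (5/3)·R4: [0, 0, 0, 0, -4/3]
R6 ← R6 − (4/7)·R5: [0, 0, 0, 0, 0]
Echelon form has 5 nonzero rows, so rank(A) = 5.

5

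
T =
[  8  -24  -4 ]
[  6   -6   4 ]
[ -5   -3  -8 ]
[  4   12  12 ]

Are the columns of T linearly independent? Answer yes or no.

no

Row reduce T to echelon form.
R2 ← R2 − (3/4)·R1: [0, 12, 7]
R3 ← R3 + (5/8)·R1: [0, -18, -21/2]
R4 ← R4 − (1/2)·R1: [0, 24, 14]
R3 ← R3 + (3/2)·R2: [0, 0, 0]
R4 ← R4 − (2)·R2: [0, 0, 0]
2 pivots among 3 columns.
Only 2 < 3 pivot columns, so the columns are linearly dependent.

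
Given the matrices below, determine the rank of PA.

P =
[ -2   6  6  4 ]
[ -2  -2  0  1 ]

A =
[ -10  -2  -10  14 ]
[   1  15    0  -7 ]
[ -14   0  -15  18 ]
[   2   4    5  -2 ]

First compute PA:
[[-50, 110, -50,  30],
 [ 20, -22,  25, -16]]
Now row reduce the product.
R2 ← R2 + (2/5)·R1: [0, 22, 5, -4]
2 nonzero rows, so rank(PA) = 2.

2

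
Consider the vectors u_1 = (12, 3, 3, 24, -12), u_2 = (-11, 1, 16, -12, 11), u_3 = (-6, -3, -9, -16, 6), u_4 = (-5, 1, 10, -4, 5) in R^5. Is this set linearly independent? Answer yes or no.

no

Form the matrix with these vectors as rows and row reduce.
R2 ← R2 + (11/12)·R1: [0, 15/4, 75/4, 10, 0]
R3 ← R3 + (1/2)·R1: [0, -3/2, -15/2, -4, 0]
R4 ← R4 + (5/12)·R1: [0, 9/4, 45/4, 6, 0]
R3 ← R3 + (2/5)·R2: [0, 0, 0, 0, 0]
R4 ← R4 − (3/5)·R2: [0, 0, 0, 0, 0]
2 nonzero rows, so the 4 vectors span a space of dimension 2.
Since 2 < 4, the vectors are linearly dependent.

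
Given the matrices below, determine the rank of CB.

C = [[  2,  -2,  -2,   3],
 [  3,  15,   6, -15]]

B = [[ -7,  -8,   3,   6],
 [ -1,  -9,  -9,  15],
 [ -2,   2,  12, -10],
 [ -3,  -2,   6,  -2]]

First compute CB:
[[-17,  -8,  18,  -4],
 [ -3, -117, -144, 213]]
Now row reduce the product.
R2 ← R2 − (3/17)·R1: [0, -1965/17, -2502/17, 3633/17]
2 nonzero rows, so rank(CB) = 2.

2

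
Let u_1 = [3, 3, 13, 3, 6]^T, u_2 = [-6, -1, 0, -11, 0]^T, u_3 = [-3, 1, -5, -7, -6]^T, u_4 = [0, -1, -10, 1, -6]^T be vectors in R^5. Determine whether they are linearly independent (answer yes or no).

no

Form the matrix with these vectors as rows and row reduce.
R2 ← R2 + (2)·R1: [0, 5, 26, -5, 12]
R3 ← R3 + R1: [0, 4, 8, -4, 0]
R3 ← R3 − (4/5)·R2: [0, 0, -64/5, 0, -48/5]
R4 ← R4 + (1/5)·R2: [0, 0, -24/5, 0, -18/5]
R4 ← R4 − (3/8)·R3: [0, 0, 0, 0, 0]
3 nonzero rows, so the 4 vectors span a space of dimension 3.
Since 3 < 4, the vectors are linearly dependent.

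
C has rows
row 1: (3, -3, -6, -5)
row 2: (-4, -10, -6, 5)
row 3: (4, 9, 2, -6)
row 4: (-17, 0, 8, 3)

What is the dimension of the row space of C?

4

Row reduce to echelon form.
R2 ← R2 + (4/3)·R1: [0, -14, -14, -5/3]
R3 ← R3 − (4/3)·R1: [0, 13, 10, 2/3]
R4 ← R4 + (17/3)·R1: [0, -17, -26, -76/3]
R3 ← R3 + (13/14)·R2: [0, 0, -3, -37/42]
R4 ← R4 − (17/14)·R2: [0, 0, -9, -979/42]
R4 ← R4 − (3)·R3: [0, 0, 0, -62/3]
Echelon form has 4 nonzero rows, so rank(C) = 4.
The row space has dimension equal to the rank: 4.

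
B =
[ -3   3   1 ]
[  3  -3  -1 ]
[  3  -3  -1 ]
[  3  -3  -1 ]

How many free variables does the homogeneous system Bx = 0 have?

2

Row reduce to echelon form.
R2 ← R2 + R1: [0, 0, 0]
R3 ← R3 + R1: [0, 0, 0]
R4 ← R4 + R1: [0, 0, 0]
1 nonzero row, so rank(B) = 1.
B has 3 columns; by rank–nullity, nullity = 3 − 1 = 2.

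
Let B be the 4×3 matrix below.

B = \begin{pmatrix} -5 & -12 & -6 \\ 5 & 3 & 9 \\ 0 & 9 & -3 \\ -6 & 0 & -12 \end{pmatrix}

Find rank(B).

2

Row reduce to echelon form.
R2 ← R2 + R1: [0, -9, 3]
R4 ← R4 − (6/5)·R1: [0, 72/5, -24/5]
R3 ← R3 + R2: [0, 0, 0]
R4 ← R4 + (8/5)·R2: [0, 0, 0]
Echelon form has 2 nonzero rows, so rank(B) = 2.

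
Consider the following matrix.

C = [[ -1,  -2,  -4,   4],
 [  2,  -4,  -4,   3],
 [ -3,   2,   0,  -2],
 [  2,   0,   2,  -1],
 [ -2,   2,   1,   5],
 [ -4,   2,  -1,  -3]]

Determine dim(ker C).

1

Row reduce to echelon form.
R2 ← R2 + (2)·R1: [0, -8, -12, 11]
R3 ← R3 − (3)·R1: [0, 8, 12, -14]
R4 ← R4 + (2)·R1: [0, -4, -6, 7]
R5 ← R5 − (2)·R1: [0, 6, 9, -3]
R6 ← R6 − (4)·R1: [0, 10, 15, -19]
R3 ← R3 + R2: [0, 0, 0, -3]
R4 ← R4 − (1/2)·R2: [0, 0, 0, 3/2]
R5 ← R5 + (3/4)·R2: [0, 0, 0, 21/4]
R6 ← R6 + (5/4)·R2: [0, 0, 0, -21/4]
R4 ← R4 + (1/2)·R3: [0, 0, 0, 0]
R5 ← R5 + (7/4)·R3: [0, 0, 0, 0]
R6 ← R6 − (7/4)·R3: [0, 0, 0, 0]
3 nonzero rows, so rank(C) = 3.
C has 4 columns; by rank–nullity, nullity = 4 − 3 = 1.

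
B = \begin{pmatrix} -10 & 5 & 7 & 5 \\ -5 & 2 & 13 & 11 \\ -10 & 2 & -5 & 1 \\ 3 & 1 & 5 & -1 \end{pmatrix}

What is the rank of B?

4

Row reduce to echelon form.
R2 ← R2 − (1/2)·R1: [0, -1/2, 19/2, 17/2]
R3 ← R3 − R1: [0, -3, -12, -4]
R4 ← R4 + (3/10)·R1: [0, 5/2, 71/10, 1/2]
R3 ← R3 − (6)·R2: [0, 0, -69, -55]
R4 ← R4 + (5)·R2: [0, 0, 273/5, 43]
R4 ← R4 + (91/115)·R3: [0, 0, 0, -12/23]
Echelon form has 4 nonzero rows, so rank(B) = 4.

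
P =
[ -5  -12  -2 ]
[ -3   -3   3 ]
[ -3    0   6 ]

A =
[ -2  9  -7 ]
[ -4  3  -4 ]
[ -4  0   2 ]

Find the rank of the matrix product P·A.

First compute PA:
[[ 66, -81,  79],
 [  6, -36,  39],
 [-18, -27,  33]]
Now row reduce the product.
R2 ← R2 − (1/11)·R1: [0, -315/11, 350/11]
R3 ← R3 + (3/11)·R1: [0, -540/11, 600/11]
R3 ← R3 − (12/7)·R2: [0, 0, 0]
2 nonzero rows, so rank(PA) = 2.

2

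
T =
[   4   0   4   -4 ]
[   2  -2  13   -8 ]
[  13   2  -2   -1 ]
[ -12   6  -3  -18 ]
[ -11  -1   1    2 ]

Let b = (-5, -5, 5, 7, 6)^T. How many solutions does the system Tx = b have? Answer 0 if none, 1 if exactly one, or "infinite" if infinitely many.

0

Row reduce the augmented matrix [T | b].
R2 ← R2 − (1/2)·R1: [0, -2, 11, -6, -5/2]
R3 ← R3 − (13/4)·R1: [0, 2, -15, 12, 85/4]
R4 ← R4 + (3)·R1: [0, 6, 9, -30, -8]
R5 ← R5 + (11/4)·R1: [0, -1, 12, -9, -31/4]
R3 ← R3 + R2: [0, 0, -4, 6, 75/4]
R4 ← R4 + (3)·R2: [0, 0, 42, -48, -31/2]
R5 ← R5 − (1/2)·R2: [0, 0, 13/2, -6, -13/2]
R4 ← R4 + (21/2)·R3: [0, 0, 0, 15, 1451/8]
R5 ← R5 + (13/8)·R3: [0, 0, 0, 15/4, 767/32]
R5 ← R5 − (1/4)·R4: [0, 0, 0, 0, -171/8]
The echelon form has 5 nonzero rows; the last pivot sits in the augmented column, so rank(T) = 4 but rank([T|b]) = 5.
Since the ranks differ, the system is inconsistent.
It has no solutions.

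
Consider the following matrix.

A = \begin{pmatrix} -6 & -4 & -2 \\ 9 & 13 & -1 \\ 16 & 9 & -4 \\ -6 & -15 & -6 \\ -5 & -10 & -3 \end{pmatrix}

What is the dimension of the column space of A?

3

Row reduce to echelon form.
R2 ← R2 + (3/2)·R1: [0, 7, -4]
R3 ← R3 + (8/3)·R1: [0, -5/3, -28/3]
R4 ← R4 − R1: [0, -11, -4]
R5 ← R5 − (5/6)·R1: [0, -20/3, -4/3]
R3 ← R3 + (5/21)·R2: [0, 0, -72/7]
R4 ← R4 + (11/7)·R2: [0, 0, -72/7]
R5 ← R5 + (20/21)·R2: [0, 0, -36/7]
R4 ← R4 − R3: [0, 0, 0]
R5 ← R5 − (1/2)·R3: [0, 0, 0]
Echelon form has 3 nonzero rows, so rank(A) = 3.
The column space has dimension equal to the rank: 3.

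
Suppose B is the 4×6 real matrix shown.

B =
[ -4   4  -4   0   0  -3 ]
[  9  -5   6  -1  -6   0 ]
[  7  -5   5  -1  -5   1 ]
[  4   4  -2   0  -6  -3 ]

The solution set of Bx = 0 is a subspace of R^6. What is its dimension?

2

Row reduce to echelon form.
R2 ← R2 + (9/4)·R1: [0, 4, -3, -1, -6, -27/4]
R3 ← R3 + (7/4)·R1: [0, 2, -2, -1, -5, -17/4]
R4 ← R4 + R1: [0, 8, -6, 0, -6, -6]
R3 ← R3 − (1/2)·R2: [0, 0, -1/2, -1/2, -2, -7/8]
R4 ← R4 − (2)·R2: [0, 0, 0, 2, 6, 15/2]
4 nonzero rows, so rank(B) = 4.
B has 6 columns; by rank–nullity, nullity = 6 − 4 = 2.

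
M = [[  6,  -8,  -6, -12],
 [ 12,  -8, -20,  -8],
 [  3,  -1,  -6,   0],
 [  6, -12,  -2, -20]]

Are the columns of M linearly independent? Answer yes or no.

no

Row reduce M to echelon form.
R2 ← R2 − (2)·R1: [0, 8, -8, 16]
R3 ← R3 − (1/2)·R1: [0, 3, -3, 6]
R4 ← R4 − R1: [0, -4, 4, -8]
R3 ← R3 − (3/8)·R2: [0, 0, 0, 0]
R4 ← R4 + (1/2)·R2: [0, 0, 0, 0]
2 pivots among 4 columns.
Only 2 < 4 pivot columns, so the columns are linearly dependent.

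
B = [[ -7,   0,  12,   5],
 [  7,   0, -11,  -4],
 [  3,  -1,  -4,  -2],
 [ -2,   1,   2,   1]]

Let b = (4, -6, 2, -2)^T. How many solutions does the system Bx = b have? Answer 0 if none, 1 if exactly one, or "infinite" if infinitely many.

Row reduce the augmented matrix [B | b].
R2 ← R2 + R1: [0, 0, 1, 1, -2]
R3 ← R3 + (3/7)·R1: [0, -1, 8/7, 1/7, 26/7]
R4 ← R4 − (2/7)·R1: [0, 1, -10/7, -3/7, -22/7]
Swap R2 ↔ R3
R4 ← R4 + R2: [0, 0, -2/7, -2/7, 4/7]
R4 ← R4 + (2/7)·R3: [0, 0, 0, 0, 0]
The echelon form has 3 nonzero rows, and every pivot lies in the first 4 columns, so rank(B) = rank([B|b]) = 3.
The system is consistent.
rank = 3 < 4 unknowns, so there are infinitely many solutions.

infinite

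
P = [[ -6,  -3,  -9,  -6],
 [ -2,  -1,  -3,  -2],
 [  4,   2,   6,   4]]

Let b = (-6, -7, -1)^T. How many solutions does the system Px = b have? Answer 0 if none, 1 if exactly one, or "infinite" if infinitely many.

0

Row reduce the augmented matrix [P | b].
R2 ← R2 − (1/3)·R1: [0, 0, 0, 0, -5]
R3 ← R3 + (2/3)·R1: [0, 0, 0, 0, -5]
R3 ← R3 − R2: [0, 0, 0, 0, 0]
The echelon form has 2 nonzero rows; the last pivot sits in the augmented column, so rank(P) = 1 but rank([P|b]) = 2.
Since the ranks differ, the system is inconsistent.
It has no solutions.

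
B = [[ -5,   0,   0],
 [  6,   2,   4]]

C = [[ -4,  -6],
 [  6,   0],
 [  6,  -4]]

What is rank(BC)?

2

First compute BC:
[[ 20,  30],
 [ 12, -52]]
Now row reduce the product.
R2 ← R2 − (3/5)·R1: [0, -70]
2 nonzero rows, so rank(BC) = 2.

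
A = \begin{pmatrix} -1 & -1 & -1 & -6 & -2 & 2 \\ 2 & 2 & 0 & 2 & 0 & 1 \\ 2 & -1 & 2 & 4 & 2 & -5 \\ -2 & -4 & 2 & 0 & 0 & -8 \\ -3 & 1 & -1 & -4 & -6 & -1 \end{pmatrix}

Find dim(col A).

Row reduce to echelon form.
R2 ← R2 + (2)·R1: [0, 0, -2, -10, -4, 5]
R3 ← R3 + (2)·R1: [0, -3, 0, -8, -2, -1]
R4 ← R4 − (2)·R1: [0, -2, 4, 12, 4, -12]
R5 ← R5 − (3)·R1: [0, 4, 2, 14, 0, -7]
Swap R2 ↔ R3
R4 ← R4 − (2/3)·R2: [0, 0, 4, 52/3, 16/3, -34/3]
R5 ← R5 + (4/3)·R2: [0, 0, 2, 10/3, -8/3, -25/3]
R4 ← R4 + (2)·R3: [0, 0, 0, -8/3, -8/3, -4/3]
R5 ← R5 + R3: [0, 0, 0, -20/3, -20/3, -10/3]
R5 ← R5 − (5/2)·R4: [0, 0, 0, 0, 0, 0]
Echelon form has 4 nonzero rows, so rank(A) = 4.
The column space has dimension equal to the rank: 4.

4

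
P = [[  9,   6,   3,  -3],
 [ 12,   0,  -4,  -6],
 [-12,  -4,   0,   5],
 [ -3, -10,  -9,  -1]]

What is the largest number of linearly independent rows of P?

Row reduce to echelon form.
R2 ← R2 − (4/3)·R1: [0, -8, -8, -2]
R3 ← R3 + (4/3)·R1: [0, 4, 4, 1]
R4 ← R4 + (1/3)·R1: [0, -8, -8, -2]
R3 ← R3 + (1/2)·R2: [0, 0, 0, 0]
R4 ← R4 − R2: [0, 0, 0, 0]
Echelon form has 2 nonzero rows, so rank(P) = 2.
The rank gives the maximum number of linearly independent rows: 2.

2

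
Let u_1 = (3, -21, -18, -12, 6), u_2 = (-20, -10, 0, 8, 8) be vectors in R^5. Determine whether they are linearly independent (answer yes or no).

yes

Form the matrix with these vectors as rows and row reduce.
R2 ← R2 + (20/3)·R1: [0, -150, -120, -72, 48]
2 nonzero rows, so the 2 vectors span a space of dimension 2.
Since 2 = 2, the vectors are linearly independent.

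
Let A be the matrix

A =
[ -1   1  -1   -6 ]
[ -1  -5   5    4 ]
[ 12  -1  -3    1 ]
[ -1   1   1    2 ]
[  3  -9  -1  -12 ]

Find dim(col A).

4

Row reduce to echelon form.
R2 ← R2 − R1: [0, -6, 6, 10]
R3 ← R3 + (12)·R1: [0, 11, -15, -71]
R4 ← R4 − R1: [0, 0, 2, 8]
R5 ← R5 + (3)·R1: [0, -6, -4, -30]
R3 ← R3 + (11/6)·R2: [0, 0, -4, -158/3]
R5 ← R5 − R2: [0, 0, -10, -40]
R4 ← R4 + (1/2)·R3: [0, 0, 0, -55/3]
R5 ← R5 − (5/2)·R3: [0, 0, 0, 275/3]
R5 ← R5 + (5)·R4: [0, 0, 0, 0]
Echelon form has 4 nonzero rows, so rank(A) = 4.
The column space has dimension equal to the rank: 4.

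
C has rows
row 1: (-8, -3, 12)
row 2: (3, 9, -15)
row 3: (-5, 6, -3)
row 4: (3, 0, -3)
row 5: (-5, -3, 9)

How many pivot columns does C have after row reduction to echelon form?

Row reduce to echelon form.
R2 ← R2 + (3/8)·R1: [0, 63/8, -21/2]
R3 ← R3 − (5/8)·R1: [0, 63/8, -21/2]
R4 ← R4 + (3/8)·R1: [0, -9/8, 3/2]
R5 ← R5 − (5/8)·R1: [0, -9/8, 3/2]
R3 ← R3 − R2: [0, 0, 0]
R4 ← R4 + (1/7)·R2: [0, 0, 0]
R5 ← R5 + (1/7)·R2: [0, 0, 0]
Echelon form has 2 nonzero rows, so rank(C) = 2.
Each nonzero row contributes one pivot column: 2 pivot columns.

2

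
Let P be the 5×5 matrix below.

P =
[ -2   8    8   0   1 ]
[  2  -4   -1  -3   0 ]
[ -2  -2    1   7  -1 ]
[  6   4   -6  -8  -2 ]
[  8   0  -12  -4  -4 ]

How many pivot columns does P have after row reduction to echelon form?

5

Row reduce to echelon form.
R2 ← R2 + R1: [0, 4, 7, -3, 1]
R3 ← R3 − R1: [0, -10, -7, 7, -2]
R4 ← R4 + (3)·R1: [0, 28, 18, -8, 1]
R5 ← R5 + (4)·R1: [0, 32, 20, -4, 0]
R3 ← R3 + (5/2)·R2: [0, 0, 21/2, -1/2, 1/2]
R4 ← R4 − (7)·R2: [0, 0, -31, 13, -6]
R5 ← R5 − (8)·R2: [0, 0, -36, 20, -8]
R4 ← R4 + (62/21)·R3: [0, 0, 0, 242/21, -95/21]
R5 ← R5 + (24/7)·R3: [0, 0, 0, 128/7, -44/7]
R5 ← R5 − (192/121)·R4: [0, 0, 0, 0, 108/121]
Echelon form has 5 nonzero rows, so rank(P) = 5.
Each nonzero row contributes one pivot column: 5 pivot columns.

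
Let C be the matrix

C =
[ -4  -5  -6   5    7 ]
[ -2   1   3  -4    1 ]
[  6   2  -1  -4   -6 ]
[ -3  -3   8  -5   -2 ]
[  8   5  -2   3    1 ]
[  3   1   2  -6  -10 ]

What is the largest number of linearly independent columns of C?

5

Row reduce to echelon form.
R2 ← R2 − (1/2)·R1: [0, 7/2, 6, -13/2, -5/2]
R3 ← R3 + (3/2)·R1: [0, -11/2, -10, 7/2, 9/2]
R4 ← R4 − (3/4)·R1: [0, 3/4, 25/2, -35/4, -29/4]
R5 ← R5 + (2)·R1: [0, -5, -14, 13, 15]
R6 ← R6 + (3/4)·R1: [0, -11/4, -5/2, -9/4, -19/4]
R3 ← R3 + (11/7)·R2: [0, 0, -4/7, -47/7, 4/7]
R4 ← R4 − (3/14)·R2: [0, 0, 157/14, -103/14, -47/7]
R5 ← R5 + (10/7)·R2: [0, 0, -38/7, 26/7, 80/7]
R6 ← R6 + (11/14)·R2: [0, 0, 31/14, -103/14, -47/7]
R4 ← R4 + (157/8)·R3: [0, 0, 0, -1113/8, 9/2]
R5 ← R5 − (19/2)·R3: [0, 0, 0, 135/2, 6]
R6 ← R6 + (31/8)·R3: [0, 0, 0, -267/8, -9/2]
R5 ← R5 + (180/371)·R4: [0, 0, 0, 0, 3036/371]
R6 ← R6 − (89/371)·R4: [0, 0, 0, 0, -2070/371]
R6 ← R6 + (15/22)·R5: [0, 0, 0, 0, 0]
Echelon form has 5 nonzero rows, so rank(C) = 5.
The rank gives the maximum number of linearly independent columns: 5.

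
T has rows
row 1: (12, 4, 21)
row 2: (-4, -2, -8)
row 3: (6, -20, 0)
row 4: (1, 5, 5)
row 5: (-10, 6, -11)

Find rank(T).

3

Row reduce to echelon form.
R2 ← R2 + (1/3)·R1: [0, -2/3, -1]
R3 ← R3 − (1/2)·R1: [0, -22, -21/2]
R4 ← R4 − (1/12)·R1: [0, 14/3, 13/4]
R5 ← R5 + (5/6)·R1: [0, 28/3, 13/2]
R3 ← R3 − (33)·R2: [0, 0, 45/2]
R4 ← R4 + (7)·R2: [0, 0, -15/4]
R5 ← R5 + (14)·R2: [0, 0, -15/2]
R4 ← R4 + (1/6)·R3: [0, 0, 0]
R5 ← R5 + (1/3)·R3: [0, 0, 0]
Echelon form has 3 nonzero rows, so rank(T) = 3.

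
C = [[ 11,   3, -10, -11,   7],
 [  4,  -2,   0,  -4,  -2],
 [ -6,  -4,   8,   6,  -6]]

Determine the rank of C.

3

Row reduce to echelon form.
R2 ← R2 − (4/11)·R1: [0, -34/11, 40/11, 0, -50/11]
R3 ← R3 + (6/11)·R1: [0, -26/11, 28/11, 0, -24/11]
R3 ← R3 − (13/17)·R2: [0, 0, -4/17, 0, 22/17]
Echelon form has 3 nonzero rows, so rank(C) = 3.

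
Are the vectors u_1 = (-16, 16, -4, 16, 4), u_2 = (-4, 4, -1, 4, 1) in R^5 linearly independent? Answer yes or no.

no

Form the matrix with these vectors as rows and row reduce.
R2 ← R2 − (1/4)·R1: [0, 0, 0, 0, 0]
1 nonzero row, so the 2 vectors span a space of dimension 1.
Since 1 < 2, the vectors are linearly dependent.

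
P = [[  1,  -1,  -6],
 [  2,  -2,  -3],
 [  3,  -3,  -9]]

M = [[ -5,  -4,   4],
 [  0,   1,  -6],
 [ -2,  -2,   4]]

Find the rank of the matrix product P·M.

First compute PM:
[[  7,   7, -14],
 [ -4,  -4,   8],
 [  3,   3,  -6]]
Now row reduce the product.
R2 ← R2 + (4/7)·R1: [0, 0, 0]
R3 ← R3 − (3/7)·R1: [0, 0, 0]
1 nonzero row, so rank(PM) = 1.

1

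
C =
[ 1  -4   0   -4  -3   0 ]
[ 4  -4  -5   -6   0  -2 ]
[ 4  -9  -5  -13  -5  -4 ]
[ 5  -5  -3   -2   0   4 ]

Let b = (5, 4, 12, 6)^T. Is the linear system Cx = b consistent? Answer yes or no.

yes

Row reduce the augmented matrix [C | b].
R2 ← R2 − (4)·R1: [0, 12, -5, 10, 12, -2, -16]
R3 ← R3 − (4)·R1: [0, 7, -5, 3, 7, -4, -8]
R4 ← R4 − (5)·R1: [0, 15, -3, 18, 15, 4, -19]
R3 ← R3 − (7/12)·R2: [0, 0, -25/12, -17/6, 0, -17/6, 4/3]
R4 ← R4 − (5/4)·R2: [0, 0, 13/4, 11/2, 0, 13/2, 1]
R4 ← R4 + (39/25)·R3: [0, 0, 0, 27/25, 0, 52/25, 77/25]
The echelon form has 4 nonzero rows, and every pivot lies in the first 6 columns, so rank(C) = rank([C|b]) = 4.
The system is consistent.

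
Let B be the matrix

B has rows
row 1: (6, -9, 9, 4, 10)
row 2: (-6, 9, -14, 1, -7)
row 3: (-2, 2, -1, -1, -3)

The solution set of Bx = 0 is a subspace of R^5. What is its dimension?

2

Row reduce to echelon form.
R2 ← R2 + R1: [0, 0, -5, 5, 3]
R3 ← R3 + (1/3)·R1: [0, -1, 2, 1/3, 1/3]
Swap R2 ↔ R3
3 nonzero rows, so rank(B) = 3.
B has 5 columns; by rank–nullity, nullity = 5 − 3 = 2.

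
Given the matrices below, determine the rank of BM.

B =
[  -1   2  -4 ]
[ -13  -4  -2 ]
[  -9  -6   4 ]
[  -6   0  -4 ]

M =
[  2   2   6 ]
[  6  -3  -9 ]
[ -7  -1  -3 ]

2

First compute BM:
[[ 38,  -4, -12],
 [-36, -12, -36],
 [-82,  -4, -12],
 [ 16,  -8, -24]]
Now row reduce the product.
R2 ← R2 + (18/19)·R1: [0, -300/19, -900/19]
R3 ← R3 + (41/19)·R1: [0, -240/19, -720/19]
R4 ← R4 − (8/19)·R1: [0, -120/19, -360/19]
R3 ← R3 − (4/5)·R2: [0, 0, 0]
R4 ← R4 − (2/5)·R2: [0, 0, 0]
2 nonzero rows, so rank(BM) = 2.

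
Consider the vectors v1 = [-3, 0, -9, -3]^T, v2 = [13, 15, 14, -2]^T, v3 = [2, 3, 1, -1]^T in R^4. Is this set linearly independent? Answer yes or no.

Form the matrix with these vectors as rows and row reduce.
R2 ← R2 + (13/3)·R1: [0, 15, -25, -15]
R3 ← R3 + (2/3)·R1: [0, 3, -5, -3]
R3 ← R3 − (1/5)·R2: [0, 0, 0, 0]
2 nonzero rows, so the 3 vectors span a space of dimension 2.
Since 2 < 3, the vectors are linearly dependent.

no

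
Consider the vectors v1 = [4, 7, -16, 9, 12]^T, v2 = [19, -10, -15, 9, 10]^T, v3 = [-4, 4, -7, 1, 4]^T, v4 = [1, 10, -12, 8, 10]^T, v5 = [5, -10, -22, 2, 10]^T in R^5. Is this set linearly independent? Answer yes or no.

no

Form the matrix with these vectors as rows and row reduce.
R2 ← R2 − (19/4)·R1: [0, -173/4, 61, -135/4, -47]
R3 ← R3 + R1: [0, 11, -23, 10, 16]
R4 ← R4 − (1/4)·R1: [0, 33/4, -8, 23/4, 7]
R5 ← R5 − (5/4)·R1: [0, -75/4, -2, -37/4, -5]
R3 ← R3 + (44/173)·R2: [0, 0, -1295/173, 245/173, 700/173]
R4 ← R4 + (33/173)·R2: [0, 0, 629/173, -119/173, -340/173]
R5 ← R5 − (75/173)·R2: [0, 0, -4921/173, 931/173, 2660/173]
R4 ← R4 + (17/35)·R3: [0, 0, 0, 0, 0]
R5 ← R5 − (19/5)·R3: [0, 0, 0, 0, 0]
3 nonzero rows, so the 5 vectors span a space of dimension 3.
Since 3 < 5, the vectors are linearly dependent.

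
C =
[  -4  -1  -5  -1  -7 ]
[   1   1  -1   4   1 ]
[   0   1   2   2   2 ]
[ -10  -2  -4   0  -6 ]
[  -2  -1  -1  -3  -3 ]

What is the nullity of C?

1

Row reduce to echelon form.
R2 ← R2 + (1/4)·R1: [0, 3/4, -9/4, 15/4, -3/4]
R4 ← R4 − (5/2)·R1: [0, 1/2, 17/2, 5/2, 23/2]
R5 ← R5 − (1/2)·R1: [0, -1/2, 3/2, -5/2, 1/2]
R3 ← R3 − (4/3)·R2: [0, 0, 5, -3, 3]
R4 ← R4 − (2/3)·R2: [0, 0, 10, 0, 12]
R5 ← R5 + (2/3)·R2: [0, 0, 0, 0, 0]
R4 ← R4 − (2)·R3: [0, 0, 0, 6, 6]
4 nonzero rows, so rank(C) = 4.
C has 5 columns; by rank–nullity, nullity = 5 − 4 = 1.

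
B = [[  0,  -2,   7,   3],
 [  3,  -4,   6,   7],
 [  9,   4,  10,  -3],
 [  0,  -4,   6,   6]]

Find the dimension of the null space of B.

1

Row reduce to echelon form.
Swap R1 ↔ R2
R3 ← R3 − (3)·R1: [0, 16, -8, -24]
R3 ← R3 + (8)·R2: [0, 0, 48, 0]
R4 ← R4 − (2)·R2: [0, 0, -8, 0]
R4 ← R4 + (1/6)·R3: [0, 0, 0, 0]
3 nonzero rows, so rank(B) = 3.
B has 4 columns; by rank–nullity, nullity = 4 − 3 = 1.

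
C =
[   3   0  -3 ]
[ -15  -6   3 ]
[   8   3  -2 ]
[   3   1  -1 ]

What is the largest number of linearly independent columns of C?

Row reduce to echelon form.
R2 ← R2 + (5)·R1: [0, -6, -12]
R3 ← R3 − (8/3)·R1: [0, 3, 6]
R4 ← R4 − R1: [0, 1, 2]
R3 ← R3 + (1/2)·R2: [0, 0, 0]
R4 ← R4 + (1/6)·R2: [0, 0, 0]
Echelon form has 2 nonzero rows, so rank(C) = 2.
The rank gives the maximum number of linearly independent columns: 2.

2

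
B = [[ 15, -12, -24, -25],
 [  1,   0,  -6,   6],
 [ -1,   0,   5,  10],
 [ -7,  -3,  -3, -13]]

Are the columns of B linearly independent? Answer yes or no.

Row reduce B to echelon form.
R2 ← R2 − (1/15)·R1: [0, 4/5, -22/5, 23/3]
R3 ← R3 + (1/15)·R1: [0, -4/5, 17/5, 25/3]
R4 ← R4 + (7/15)·R1: [0, -43/5, -71/5, -74/3]
R3 ← R3 + R2: [0, 0, -1, 16]
R4 ← R4 + (43/4)·R2: [0, 0, -123/2, 231/4]
R4 ← R4 − (123/2)·R3: [0, 0, 0, -3705/4]
4 pivots among 4 columns.
Every column is a pivot column, so the columns are linearly independent.

yes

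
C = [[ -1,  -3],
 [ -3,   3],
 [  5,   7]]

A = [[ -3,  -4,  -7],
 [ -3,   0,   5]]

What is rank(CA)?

First compute CA:
[[ 12,   4,  -8],
 [  0,  12,  36],
 [-36, -20,   0]]
Now row reduce the product.
R3 ← R3 + (3)·R1: [0, -8, -24]
R3 ← R3 + (2/3)·R2: [0, 0, 0]
2 nonzero rows, so rank(CA) = 2.

2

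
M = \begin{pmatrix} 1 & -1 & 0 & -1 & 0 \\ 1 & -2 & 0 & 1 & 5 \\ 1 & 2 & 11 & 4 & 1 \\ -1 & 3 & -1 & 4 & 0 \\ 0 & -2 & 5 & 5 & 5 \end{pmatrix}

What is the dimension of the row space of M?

5

Row reduce to echelon form.
R2 ← R2 − R1: [0, -1, 0, 2, 5]
R3 ← R3 − R1: [0, 3, 11, 5, 1]
R4 ← R4 + R1: [0, 2, -1, 3, 0]
R3 ← R3 + (3)·R2: [0, 0, 11, 11, 16]
R4 ← R4 + (2)·R2: [0, 0, -1, 7, 10]
R5 ← R5 − (2)·R2: [0, 0, 5, 1, -5]
R4 ← R4 + (1/11)·R3: [0, 0, 0, 8, 126/11]
R5 ← R5 − (5/11)·R3: [0, 0, 0, -4, -135/11]
R5 ← R5 + (1/2)·R4: [0, 0, 0, 0, -72/11]
Echelon form has 5 nonzero rows, so rank(M) = 5.
The row space has dimension equal to the rank: 5.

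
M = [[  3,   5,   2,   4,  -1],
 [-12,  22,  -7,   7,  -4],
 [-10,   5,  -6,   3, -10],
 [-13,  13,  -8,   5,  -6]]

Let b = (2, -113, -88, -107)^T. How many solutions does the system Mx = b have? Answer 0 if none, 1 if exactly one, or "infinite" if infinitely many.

Row reduce the augmented matrix [M | b].
R2 ← R2 + (4)·R1: [0, 42, 1, 23, -8, -105]
R3 ← R3 + (10/3)·R1: [0, 65/3, 2/3, 49/3, -40/3, -244/3]
R4 ← R4 + (13/3)·R1: [0, 104/3, 2/3, 67/3, -31/3, -295/3]
R3 ← R3 − (65/126)·R2: [0, 0, 19/126, 563/126, -580/63, -163/6]
R4 ← R4 − (52/63)·R2: [0, 0, -10/63, 211/63, -235/63, -35/3]
R4 ← R4 + (20/19)·R3: [0, 0, 0, 153/19, -255/19, -765/19]
The echelon form has 4 nonzero rows, and every pivot lies in the first 5 columns, so rank(M) = rank([M|b]) = 4.
The system is consistent.
rank = 4 < 5 unknowns, so there are infinitely many solutions.

infinite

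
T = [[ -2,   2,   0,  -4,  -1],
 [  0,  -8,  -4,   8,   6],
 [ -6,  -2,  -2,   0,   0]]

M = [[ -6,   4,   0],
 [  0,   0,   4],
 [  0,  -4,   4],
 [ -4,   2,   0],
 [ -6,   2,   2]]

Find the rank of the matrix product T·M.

3

First compute TM:
[[ 34, -18,   6],
 [-68,  44, -36],
 [ 36, -16, -16]]
Now row reduce the product.
R2 ← R2 + (2)·R1: [0, 8, -24]
R3 ← R3 − (18/17)·R1: [0, 52/17, -380/17]
R3 ← R3 − (13/34)·R2: [0, 0, -224/17]
3 nonzero rows, so rank(TM) = 3.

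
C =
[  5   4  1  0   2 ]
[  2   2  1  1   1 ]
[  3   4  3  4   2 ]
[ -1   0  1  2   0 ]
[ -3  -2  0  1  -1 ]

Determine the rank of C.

2

Row reduce to echelon form.
R2 ← R2 − (2/5)·R1: [0, 2/5, 3/5, 1, 1/5]
R3 ← R3 − (3/5)·R1: [0, 8/5, 12/5, 4, 4/5]
R4 ← R4 + (1/5)·R1: [0, 4/5, 6/5, 2, 2/5]
R5 ← R5 + (3/5)·R1: [0, 2/5, 3/5, 1, 1/5]
R3 ← R3 − (4)·R2: [0, 0, 0, 0, 0]
R4 ← R4 − (2)·R2: [0, 0, 0, 0, 0]
R5 ← R5 − R2: [0, 0, 0, 0, 0]
Echelon form has 2 nonzero rows, so rank(C) = 2.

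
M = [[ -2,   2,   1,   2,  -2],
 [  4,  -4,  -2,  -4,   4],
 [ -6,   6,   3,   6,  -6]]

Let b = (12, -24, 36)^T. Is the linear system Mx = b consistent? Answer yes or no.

yes

Row reduce the augmented matrix [M | b].
R2 ← R2 + (2)·R1: [0, 0, 0, 0, 0, 0]
R3 ← R3 − (3)·R1: [0, 0, 0, 0, 0, 0]
The echelon form has 1 nonzero rows, and every pivot lies in the first 5 columns, so rank(M) = rank([M|b]) = 1.
The system is consistent.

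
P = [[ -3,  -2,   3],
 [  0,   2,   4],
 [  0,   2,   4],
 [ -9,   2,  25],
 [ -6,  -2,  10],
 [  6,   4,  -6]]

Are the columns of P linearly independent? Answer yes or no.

no

Row reduce P to echelon form.
R4 ← R4 − (3)·R1: [0, 8, 16]
R5 ← R5 − (2)·R1: [0, 2, 4]
R6 ← R6 + (2)·R1: [0, 0, 0]
R3 ← R3 − R2: [0, 0, 0]
R4 ← R4 − (4)·R2: [0, 0, 0]
R5 ← R5 − R2: [0, 0, 0]
2 pivots among 3 columns.
Only 2 < 3 pivot columns, so the columns are linearly dependent.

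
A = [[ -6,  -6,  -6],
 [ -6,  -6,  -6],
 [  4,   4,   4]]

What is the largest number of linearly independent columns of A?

Row reduce to echelon form.
R2 ← R2 − R1: [0, 0, 0]
R3 ← R3 + (2/3)·R1: [0, 0, 0]
Echelon form has 1 nonzero row, so rank(A) = 1.
The rank gives the maximum number of linearly independent columns: 1.

1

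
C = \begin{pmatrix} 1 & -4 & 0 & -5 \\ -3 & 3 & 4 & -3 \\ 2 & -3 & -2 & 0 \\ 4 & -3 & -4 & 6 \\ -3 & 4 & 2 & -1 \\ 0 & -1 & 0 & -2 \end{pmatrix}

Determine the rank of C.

3

Row reduce to echelon form.
R2 ← R2 + (3)·R1: [0, -9, 4, -18]
R3 ← R3 − (2)·R1: [0, 5, -2, 10]
R4 ← R4 − (4)·R1: [0, 13, -4, 26]
R5 ← R5 + (3)·R1: [0, -8, 2, -16]
R3 ← R3 + (5/9)·R2: [0, 0, 2/9, 0]
R4 ← R4 + (13/9)·R2: [0, 0, 16/9, 0]
R5 ← R5 − (8/9)·R2: [0, 0, -14/9, 0]
R6 ← R6 − (1/9)·R2: [0, 0, -4/9, 0]
R4 ← R4 − (8)·R3: [0, 0, 0, 0]
R5 ← R5 + (7)·R3: [0, 0, 0, 0]
R6 ← R6 + (2)·R3: [0, 0, 0, 0]
Echelon form has 3 nonzero rows, so rank(C) = 3.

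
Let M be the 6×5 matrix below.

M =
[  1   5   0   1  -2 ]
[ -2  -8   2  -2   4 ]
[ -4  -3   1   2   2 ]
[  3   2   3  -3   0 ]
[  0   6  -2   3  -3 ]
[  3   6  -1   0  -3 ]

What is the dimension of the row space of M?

3

Row reduce to echelon form.
R2 ← R2 + (2)·R1: [0, 2, 2, 0, 0]
R3 ← R3 + (4)·R1: [0, 17, 1, 6, -6]
R4 ← R4 − (3)·R1: [0, -13, 3, -6, 6]
R6 ← R6 − (3)·R1: [0, -9, -1, -3, 3]
R3 ← R3 − (17/2)·R2: [0, 0, -16, 6, -6]
R4 ← R4 + (13/2)·R2: [0, 0, 16, -6, 6]
R5 ← R5 − (3)·R2: [0, 0, -8, 3, -3]
R6 ← R6 + (9/2)·R2: [0, 0, 8, -3, 3]
R4 ← R4 + R3: [0, 0, 0, 0, 0]
R5 ← R5 − (1/2)·R3: [0, 0, 0, 0, 0]
R6 ← R6 + (1/2)·R3: [0, 0, 0, 0, 0]
Echelon form has 3 nonzero rows, so rank(M) = 3.
The row space has dimension equal to the rank: 3.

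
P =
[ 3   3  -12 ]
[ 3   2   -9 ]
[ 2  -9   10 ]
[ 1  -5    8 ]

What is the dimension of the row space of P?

Row reduce to echelon form.
R2 ← R2 − R1: [0, -1, 3]
R3 ← R3 − (2/3)·R1: [0, -11, 18]
R4 ← R4 − (1/3)·R1: [0, -6, 12]
R3 ← R3 − (11)·R2: [0, 0, -15]
R4 ← R4 − (6)·R2: [0, 0, -6]
R4 ← R4 − (2/5)·R3: [0, 0, 0]
Echelon form has 3 nonzero rows, so rank(P) = 3.
The row space has dimension equal to the rank: 3.

3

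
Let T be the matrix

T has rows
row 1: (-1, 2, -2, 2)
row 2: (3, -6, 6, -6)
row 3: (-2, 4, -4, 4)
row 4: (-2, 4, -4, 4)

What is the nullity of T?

Row reduce to echelon form.
R2 ← R2 + (3)·R1: [0, 0, 0, 0]
R3 ← R3 − (2)·R1: [0, 0, 0, 0]
R4 ← R4 − (2)·R1: [0, 0, 0, 0]
1 nonzero row, so rank(T) = 1.
T has 4 columns; by rank–nullity, nullity = 4 − 1 = 3.

3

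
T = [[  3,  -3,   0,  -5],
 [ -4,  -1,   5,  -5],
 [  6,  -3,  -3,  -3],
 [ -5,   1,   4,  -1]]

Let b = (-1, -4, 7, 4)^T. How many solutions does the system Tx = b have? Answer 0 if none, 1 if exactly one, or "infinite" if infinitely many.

Row reduce the augmented matrix [T | b].
R2 ← R2 + (4/3)·R1: [0, -5, 5, -35/3, -16/3]
R3 ← R3 − (2)·R1: [0, 3, -3, 7, 9]
R4 ← R4 + (5/3)·R1: [0, -4, 4, -28/3, 7/3]
R3 ← R3 + (3/5)·R2: [0, 0, 0, 0, 29/5]
R4 ← R4 − (4/5)·R2: [0, 0, 0, 0, 33/5]
R4 ← R4 − (33/29)·R3: [0, 0, 0, 0, 0]
The echelon form has 3 nonzero rows; the last pivot sits in the augmented column, so rank(T) = 2 but rank([T|b]) = 3.
Since the ranks differ, the system is inconsistent.
It has no solutions.

0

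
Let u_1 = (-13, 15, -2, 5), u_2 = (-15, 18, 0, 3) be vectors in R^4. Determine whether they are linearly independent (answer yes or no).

Form the matrix with these vectors as rows and row reduce.
R2 ← R2 − (15/13)·R1: [0, 9/13, 30/13, -36/13]
2 nonzero rows, so the 2 vectors span a space of dimension 2.
Since 2 = 2, the vectors are linearly independent.

yes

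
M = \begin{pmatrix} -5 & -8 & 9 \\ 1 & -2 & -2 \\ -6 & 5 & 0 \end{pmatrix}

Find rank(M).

Row reduce to echelon form.
R2 ← R2 + (1/5)·R1: [0, -18/5, -1/5]
R3 ← R3 − (6/5)·R1: [0, 73/5, -54/5]
R3 ← R3 + (73/18)·R2: [0, 0, -209/18]
Echelon form has 3 nonzero rows, so rank(M) = 3.

3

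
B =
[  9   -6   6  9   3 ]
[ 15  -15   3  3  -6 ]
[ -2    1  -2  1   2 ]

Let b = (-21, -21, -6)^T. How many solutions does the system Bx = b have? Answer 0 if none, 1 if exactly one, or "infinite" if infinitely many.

infinite

Row reduce the augmented matrix [B | b].
R2 ← R2 − (5/3)·R1: [0, -5, -7, -12, -11, 14]
R3 ← R3 + (2/9)·R1: [0, -1/3, -2/3, 3, 8/3, -32/3]
R3 ← R3 − (1/15)·R2: [0, 0, -1/5, 19/5, 17/5, -58/5]
The echelon form has 3 nonzero rows, and every pivot lies in the first 5 columns, so rank(B) = rank([B|b]) = 3.
The system is consistent.
rank = 3 < 5 unknowns, so there are infinitely many solutions.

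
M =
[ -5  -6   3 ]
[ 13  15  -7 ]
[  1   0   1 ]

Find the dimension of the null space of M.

Row reduce to echelon form.
R2 ← R2 + (13/5)·R1: [0, -3/5, 4/5]
R3 ← R3 + (1/5)·R1: [0, -6/5, 8/5]
R3 ← R3 − (2)·R2: [0, 0, 0]
2 nonzero rows, so rank(M) = 2.
M has 3 columns; by rank–nullity, nullity = 3 − 2 = 1.

1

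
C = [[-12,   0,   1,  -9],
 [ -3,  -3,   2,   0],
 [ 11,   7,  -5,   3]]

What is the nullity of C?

2

Row reduce to echelon form.
R2 ← R2 − (1/4)·R1: [0, -3, 7/4, 9/4]
R3 ← R3 + (11/12)·R1: [0, 7, -49/12, -21/4]
R3 ← R3 + (7/3)·R2: [0, 0, 0, 0]
2 nonzero rows, so rank(C) = 2.
C has 4 columns; by rank–nullity, nullity = 4 − 2 = 2.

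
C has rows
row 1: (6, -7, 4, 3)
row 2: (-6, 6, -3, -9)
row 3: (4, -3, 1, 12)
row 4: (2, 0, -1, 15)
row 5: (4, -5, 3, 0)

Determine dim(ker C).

2

Row reduce to echelon form.
R2 ← R2 + R1: [0, -1, 1, -6]
R3 ← R3 − (2/3)·R1: [0, 5/3, -5/3, 10]
R4 ← R4 − (1/3)·R1: [0, 7/3, -7/3, 14]
R5 ← R5 − (2/3)·R1: [0, -1/3, 1/3, -2]
R3 ← R3 + (5/3)·R2: [0, 0, 0, 0]
R4 ← R4 + (7/3)·R2: [0, 0, 0, 0]
R5 ← R5 − (1/3)·R2: [0, 0, 0, 0]
2 nonzero rows, so rank(C) = 2.
C has 4 columns; by rank–nullity, nullity = 4 − 2 = 2.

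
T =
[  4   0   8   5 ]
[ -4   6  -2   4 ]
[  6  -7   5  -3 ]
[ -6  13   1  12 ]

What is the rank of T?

2

Row reduce to echelon form.
R2 ← R2 + R1: [0, 6, 6, 9]
R3 ← R3 − (3/2)·R1: [0, -7, -7, -21/2]
R4 ← R4 + (3/2)·R1: [0, 13, 13, 39/2]
R3 ← R3 + (7/6)·R2: [0, 0, 0, 0]
R4 ← R4 − (13/6)·R2: [0, 0, 0, 0]
Echelon form has 2 nonzero rows, so rank(T) = 2.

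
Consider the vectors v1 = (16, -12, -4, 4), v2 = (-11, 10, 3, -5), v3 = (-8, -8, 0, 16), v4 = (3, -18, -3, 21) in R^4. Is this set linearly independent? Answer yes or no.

no

Form the matrix with these vectors as rows and row reduce.
R2 ← R2 + (11/16)·R1: [0, 7/4, 1/4, -9/4]
R3 ← R3 + (1/2)·R1: [0, -14, -2, 18]
R4 ← R4 − (3/16)·R1: [0, -63/4, -9/4, 81/4]
R3 ← R3 + (8)·R2: [0, 0, 0, 0]
R4 ← R4 + (9)·R2: [0, 0, 0, 0]
2 nonzero rows, so the 4 vectors span a space of dimension 2.
Since 2 < 4, the vectors are linearly dependent.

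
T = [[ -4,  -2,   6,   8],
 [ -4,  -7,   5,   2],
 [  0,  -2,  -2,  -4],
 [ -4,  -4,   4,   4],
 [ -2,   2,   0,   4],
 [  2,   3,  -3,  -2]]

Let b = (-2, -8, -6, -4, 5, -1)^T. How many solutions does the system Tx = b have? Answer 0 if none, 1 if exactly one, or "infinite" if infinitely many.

Row reduce the augmented matrix [T | b].
R2 ← R2 − R1: [0, -5, -1, -6, -6]
R4 ← R4 − R1: [0, -2, -2, -4, -2]
R5 ← R5 − (1/2)·R1: [0, 3, -3, 0, 6]
R6 ← R6 + (1/2)·R1: [0, 2, 0, 2, -2]
R3 ← R3 − (2/5)·R2: [0, 0, -8/5, -8/5, -18/5]
R4 ← R4 − (2/5)·R2: [0, 0, -8/5, -8/5, 2/5]
R5 ← R5 + (3/5)·R2: [0, 0, -18/5, -18/5, 12/5]
R6 ← R6 + (2/5)·R2: [0, 0, -2/5, -2/5, -22/5]
R4 ← R4 − R3: [0, 0, 0, 0, 4]
R5 ← R5 − (9/4)·R3: [0, 0, 0, 0, 21/2]
R6 ← R6 − (1/4)·R3: [0, 0, 0, 0, -7/2]
R5 ← R5 − (21/8)·R4: [0, 0, 0, 0, 0]
R6 ← R6 + (7/8)·R4: [0, 0, 0, 0, 0]
The echelon form has 4 nonzero rows; the last pivot sits in the augmented column, so rank(T) = 3 but rank([T|b]) = 4.
Since the ranks differ, the system is inconsistent.
It has no solutions.

0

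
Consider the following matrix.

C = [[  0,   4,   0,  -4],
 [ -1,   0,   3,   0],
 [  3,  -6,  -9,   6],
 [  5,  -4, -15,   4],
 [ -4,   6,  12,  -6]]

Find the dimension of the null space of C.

2

Row reduce to echelon form.
Swap R1 ↔ R2
R3 ← R3 + (3)·R1: [0, -6, 0, 6]
R4 ← R4 + (5)·R1: [0, -4, 0, 4]
R5 ← R5 − (4)·R1: [0, 6, 0, -6]
R3 ← R3 + (3/2)·R2: [0, 0, 0, 0]
R4 ← R4 + R2: [0, 0, 0, 0]
R5 ← R5 − (3/2)·R2: [0, 0, 0, 0]
2 nonzero rows, so rank(C) = 2.
C has 4 columns; by rank–nullity, nullity = 4 − 2 = 2.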